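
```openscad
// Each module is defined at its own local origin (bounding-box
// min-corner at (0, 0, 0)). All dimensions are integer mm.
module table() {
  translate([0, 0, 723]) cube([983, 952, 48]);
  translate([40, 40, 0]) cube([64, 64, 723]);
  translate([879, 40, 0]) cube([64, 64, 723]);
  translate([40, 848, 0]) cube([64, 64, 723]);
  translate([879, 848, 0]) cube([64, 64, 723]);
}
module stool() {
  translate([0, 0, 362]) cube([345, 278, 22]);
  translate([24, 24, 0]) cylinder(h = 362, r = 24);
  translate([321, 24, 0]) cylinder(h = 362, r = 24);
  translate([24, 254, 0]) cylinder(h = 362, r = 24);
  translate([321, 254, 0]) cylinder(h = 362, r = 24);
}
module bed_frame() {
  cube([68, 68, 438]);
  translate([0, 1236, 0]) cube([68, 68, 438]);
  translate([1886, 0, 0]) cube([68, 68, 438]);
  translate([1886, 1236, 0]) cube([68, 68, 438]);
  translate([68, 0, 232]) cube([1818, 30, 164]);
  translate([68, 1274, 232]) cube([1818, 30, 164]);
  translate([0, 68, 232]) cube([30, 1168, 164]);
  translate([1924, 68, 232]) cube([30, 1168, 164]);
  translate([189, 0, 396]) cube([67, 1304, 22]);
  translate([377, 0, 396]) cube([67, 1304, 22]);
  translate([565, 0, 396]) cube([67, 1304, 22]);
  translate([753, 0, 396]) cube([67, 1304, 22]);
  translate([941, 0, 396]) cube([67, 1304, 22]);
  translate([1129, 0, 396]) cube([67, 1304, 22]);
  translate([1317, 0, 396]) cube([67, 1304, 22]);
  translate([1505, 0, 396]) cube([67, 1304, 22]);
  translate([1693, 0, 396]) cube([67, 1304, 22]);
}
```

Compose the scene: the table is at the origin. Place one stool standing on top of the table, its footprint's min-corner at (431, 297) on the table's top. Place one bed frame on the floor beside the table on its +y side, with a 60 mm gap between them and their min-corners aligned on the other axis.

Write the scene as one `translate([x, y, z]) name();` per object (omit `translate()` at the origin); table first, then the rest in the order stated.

table();
translate([431, 297, 771]) stool();
translate([0, 1012, 0]) bed_frame();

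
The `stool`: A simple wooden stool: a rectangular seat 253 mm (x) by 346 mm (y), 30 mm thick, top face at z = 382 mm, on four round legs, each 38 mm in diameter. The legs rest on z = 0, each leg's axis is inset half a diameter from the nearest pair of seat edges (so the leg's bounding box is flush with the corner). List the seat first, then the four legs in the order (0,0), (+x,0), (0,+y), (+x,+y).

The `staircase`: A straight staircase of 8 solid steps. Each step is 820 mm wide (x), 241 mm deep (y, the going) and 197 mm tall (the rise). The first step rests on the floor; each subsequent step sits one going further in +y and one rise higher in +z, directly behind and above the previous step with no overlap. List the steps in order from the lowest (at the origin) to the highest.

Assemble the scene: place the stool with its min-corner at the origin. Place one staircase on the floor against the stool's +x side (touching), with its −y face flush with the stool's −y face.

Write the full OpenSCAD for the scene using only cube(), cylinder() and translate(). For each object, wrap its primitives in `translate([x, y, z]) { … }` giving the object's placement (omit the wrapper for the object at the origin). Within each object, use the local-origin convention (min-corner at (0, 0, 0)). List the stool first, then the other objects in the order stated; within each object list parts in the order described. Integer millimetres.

translate([0, 0, 352]) cube([253, 346, 30]);
translate([19, 19, 0]) cylinder(h = 352, r = 19);
translate([234, 19, 0]) cylinder(h = 352, r = 19);
translate([19, 327, 0]) cylinder(h = 352, r = 19);
translate([234, 327, 0]) cylinder(h = 352, r = 19);
translate([253, 0, 0]) {
  cube([820, 241, 197]);
  translate([0, 241, 197]) cube([820, 241, 197]);
  translate([0, 482, 394]) cube([820, 241, 197]);
  translate([0, 723, 591]) cube([820, 241, 197]);
  translate([0, 964, 788]) cube([820, 241, 197]);
  translate([0, 1205, 985]) cube([820, 241, 197]);
  translate([0, 1446, 1182]) cube([820, 241, 197]);
  translate([0, 1687, 1379]) cube([820, 241, 197]);
}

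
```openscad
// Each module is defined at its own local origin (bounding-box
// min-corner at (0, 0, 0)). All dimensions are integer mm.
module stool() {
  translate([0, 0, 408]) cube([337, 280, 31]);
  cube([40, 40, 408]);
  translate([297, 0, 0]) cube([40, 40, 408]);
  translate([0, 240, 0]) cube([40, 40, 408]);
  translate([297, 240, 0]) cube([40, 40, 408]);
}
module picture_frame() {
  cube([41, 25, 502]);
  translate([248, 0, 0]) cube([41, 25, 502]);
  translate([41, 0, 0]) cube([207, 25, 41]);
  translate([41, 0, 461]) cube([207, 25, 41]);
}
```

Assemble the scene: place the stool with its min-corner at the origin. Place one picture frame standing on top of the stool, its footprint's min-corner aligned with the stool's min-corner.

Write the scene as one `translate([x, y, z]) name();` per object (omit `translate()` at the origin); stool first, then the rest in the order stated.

stool();
translate([0, 0, 439]) picture_frame();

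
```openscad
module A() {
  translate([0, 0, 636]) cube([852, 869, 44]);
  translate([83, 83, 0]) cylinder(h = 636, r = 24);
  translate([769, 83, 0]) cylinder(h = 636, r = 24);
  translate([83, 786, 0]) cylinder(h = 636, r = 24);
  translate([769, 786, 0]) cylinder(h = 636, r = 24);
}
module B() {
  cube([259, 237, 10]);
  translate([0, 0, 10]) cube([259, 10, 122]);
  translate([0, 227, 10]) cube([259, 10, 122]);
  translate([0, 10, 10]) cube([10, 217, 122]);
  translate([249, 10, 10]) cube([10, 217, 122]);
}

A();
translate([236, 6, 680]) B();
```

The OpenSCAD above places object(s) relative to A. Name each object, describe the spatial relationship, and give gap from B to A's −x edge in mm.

The open box's min-x is at 236; the table's min-x is 0; gap = 236 mm.

A is a table. B is an open box. The open box is on top of the table. The gap from the open box to the table's −x edge is 236 mm.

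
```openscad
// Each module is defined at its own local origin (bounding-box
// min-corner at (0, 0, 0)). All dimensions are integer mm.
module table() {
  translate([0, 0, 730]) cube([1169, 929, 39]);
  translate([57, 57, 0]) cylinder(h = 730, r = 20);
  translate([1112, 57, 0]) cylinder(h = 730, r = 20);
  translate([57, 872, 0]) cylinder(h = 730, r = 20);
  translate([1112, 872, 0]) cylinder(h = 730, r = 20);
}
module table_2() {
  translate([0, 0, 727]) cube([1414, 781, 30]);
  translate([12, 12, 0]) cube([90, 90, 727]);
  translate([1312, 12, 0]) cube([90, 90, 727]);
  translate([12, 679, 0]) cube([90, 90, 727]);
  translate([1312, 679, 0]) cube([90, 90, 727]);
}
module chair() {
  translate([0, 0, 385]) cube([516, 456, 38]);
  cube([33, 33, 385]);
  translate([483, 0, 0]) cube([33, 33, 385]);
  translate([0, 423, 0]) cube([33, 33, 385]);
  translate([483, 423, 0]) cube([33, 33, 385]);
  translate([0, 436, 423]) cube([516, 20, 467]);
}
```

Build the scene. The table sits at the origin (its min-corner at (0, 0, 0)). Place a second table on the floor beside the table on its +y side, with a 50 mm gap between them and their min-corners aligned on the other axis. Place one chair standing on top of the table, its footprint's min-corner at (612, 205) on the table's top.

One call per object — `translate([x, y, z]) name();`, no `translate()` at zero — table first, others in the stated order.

table();
translate([0, 979, 0]) table_2();
translate([612, 205, 769]) chair();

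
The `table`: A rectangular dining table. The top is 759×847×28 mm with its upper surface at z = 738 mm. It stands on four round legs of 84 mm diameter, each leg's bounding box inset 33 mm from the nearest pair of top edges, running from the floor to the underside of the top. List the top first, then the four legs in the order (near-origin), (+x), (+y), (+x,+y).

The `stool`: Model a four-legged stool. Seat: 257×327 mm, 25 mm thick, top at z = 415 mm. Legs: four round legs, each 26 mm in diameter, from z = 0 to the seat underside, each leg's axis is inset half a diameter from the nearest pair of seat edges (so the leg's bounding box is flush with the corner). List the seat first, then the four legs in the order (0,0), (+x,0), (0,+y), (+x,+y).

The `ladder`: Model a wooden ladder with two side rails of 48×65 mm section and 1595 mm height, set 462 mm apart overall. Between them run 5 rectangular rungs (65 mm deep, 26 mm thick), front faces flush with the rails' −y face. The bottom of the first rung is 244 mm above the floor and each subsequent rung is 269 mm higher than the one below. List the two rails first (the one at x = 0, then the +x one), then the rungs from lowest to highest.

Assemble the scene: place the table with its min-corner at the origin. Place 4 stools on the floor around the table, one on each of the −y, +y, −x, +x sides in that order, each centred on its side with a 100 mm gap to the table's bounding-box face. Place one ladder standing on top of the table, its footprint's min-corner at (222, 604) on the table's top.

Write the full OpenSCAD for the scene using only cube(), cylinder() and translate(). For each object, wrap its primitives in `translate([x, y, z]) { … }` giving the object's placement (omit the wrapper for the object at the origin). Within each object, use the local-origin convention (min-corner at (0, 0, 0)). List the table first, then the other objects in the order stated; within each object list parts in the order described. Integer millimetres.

translate([0, 0, 710]) cube([759, 847, 28]);
translate([75, 75, 0]) cylinder(h = 710, r = 42);
translate([684, 75, 0]) cylinder(h = 710, r = 42);
translate([75, 772, 0]) cylinder(h = 710, r = 42);
translate([684, 772, 0]) cylinder(h = 710, r = 42);
translate([251, -427, 0]) {
  translate([0, 0, 390]) cube([257, 327, 25]);
  translate([13, 13, 0]) cylinder(h = 390, r = 13);
  translate([244, 13, 0]) cylinder(h = 390, r = 13);
  translate([13, 314, 0]) cylinder(h = 390, r = 13);
  translate([244, 314, 0]) cylinder(h = 390, r = 13);
}
translate([251, 947, 0]) {
  translate([0, 0, 390]) cube([257, 327, 25]);
  translate([13, 13, 0]) cylinder(h = 390, r = 13);
  translate([244, 13, 0]) cylinder(h = 390, r = 13);
  translate([13, 314, 0]) cylinder(h = 390, r = 13);
  translate([244, 314, 0]) cylinder(h = 390, r = 13);
}
translate([-357, 260, 0]) {
  translate([0, 0, 390]) cube([257, 327, 25]);
  translate([13, 13, 0]) cylinder(h = 390, r = 13);
  translate([244, 13, 0]) cylinder(h = 390, r = 13);
  translate([13, 314, 0]) cylinder(h = 390, r = 13);
  translate([244, 314, 0]) cylinder(h = 390, r = 13);
}
translate([859, 260, 0]) {
  translate([0, 0, 390]) cube([257, 327, 25]);
  translate([13, 13, 0]) cylinder(h = 390, r = 13);
  translate([244, 13, 0]) cylinder(h = 390, r = 13);
  translate([13, 314, 0]) cylinder(h = 390, r = 13);
  translate([244, 314, 0]) cylinder(h = 390, r = 13);
}
translate([222, 604, 738]) {
  cube([48, 65, 1595]);
  translate([414, 0, 0]) cube([48, 65, 1595]);
  translate([48, 0, 244]) cube([366, 65, 26]);
  translate([48, 0, 513]) cube([366, 65, 26]);
  translate([48, 0, 782]) cube([366, 65, 26]);
  translate([48, 0, 1051]) cube([366, 65, 26]);
  translate([48, 0, 1320]) cube([366, 65, 26]);
}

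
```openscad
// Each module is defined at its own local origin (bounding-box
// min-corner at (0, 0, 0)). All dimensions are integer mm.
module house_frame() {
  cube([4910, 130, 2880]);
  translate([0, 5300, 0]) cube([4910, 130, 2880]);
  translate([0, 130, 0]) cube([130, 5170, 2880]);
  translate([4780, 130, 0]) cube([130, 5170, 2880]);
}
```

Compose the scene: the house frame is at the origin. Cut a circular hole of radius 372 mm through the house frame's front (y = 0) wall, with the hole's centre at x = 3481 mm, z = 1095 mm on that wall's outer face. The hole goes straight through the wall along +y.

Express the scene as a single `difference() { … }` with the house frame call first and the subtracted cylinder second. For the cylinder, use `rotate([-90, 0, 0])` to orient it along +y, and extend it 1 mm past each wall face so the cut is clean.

difference() {
  house_frame();
  translate([3481, -1, 1095]) rotate([-90, 0, 0]) cylinder(h = 132, r = 372);
}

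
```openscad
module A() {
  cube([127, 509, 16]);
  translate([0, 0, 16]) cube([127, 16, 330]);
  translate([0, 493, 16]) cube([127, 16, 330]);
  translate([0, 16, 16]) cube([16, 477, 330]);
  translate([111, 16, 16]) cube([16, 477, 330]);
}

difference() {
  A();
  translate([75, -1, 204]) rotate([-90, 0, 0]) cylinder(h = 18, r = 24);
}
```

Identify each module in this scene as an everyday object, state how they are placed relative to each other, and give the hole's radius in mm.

The subtracted cylinder has r = 24 mm.

A is an open box. The open box has a circular hole through its front wall. The hole's radius is 24 mm.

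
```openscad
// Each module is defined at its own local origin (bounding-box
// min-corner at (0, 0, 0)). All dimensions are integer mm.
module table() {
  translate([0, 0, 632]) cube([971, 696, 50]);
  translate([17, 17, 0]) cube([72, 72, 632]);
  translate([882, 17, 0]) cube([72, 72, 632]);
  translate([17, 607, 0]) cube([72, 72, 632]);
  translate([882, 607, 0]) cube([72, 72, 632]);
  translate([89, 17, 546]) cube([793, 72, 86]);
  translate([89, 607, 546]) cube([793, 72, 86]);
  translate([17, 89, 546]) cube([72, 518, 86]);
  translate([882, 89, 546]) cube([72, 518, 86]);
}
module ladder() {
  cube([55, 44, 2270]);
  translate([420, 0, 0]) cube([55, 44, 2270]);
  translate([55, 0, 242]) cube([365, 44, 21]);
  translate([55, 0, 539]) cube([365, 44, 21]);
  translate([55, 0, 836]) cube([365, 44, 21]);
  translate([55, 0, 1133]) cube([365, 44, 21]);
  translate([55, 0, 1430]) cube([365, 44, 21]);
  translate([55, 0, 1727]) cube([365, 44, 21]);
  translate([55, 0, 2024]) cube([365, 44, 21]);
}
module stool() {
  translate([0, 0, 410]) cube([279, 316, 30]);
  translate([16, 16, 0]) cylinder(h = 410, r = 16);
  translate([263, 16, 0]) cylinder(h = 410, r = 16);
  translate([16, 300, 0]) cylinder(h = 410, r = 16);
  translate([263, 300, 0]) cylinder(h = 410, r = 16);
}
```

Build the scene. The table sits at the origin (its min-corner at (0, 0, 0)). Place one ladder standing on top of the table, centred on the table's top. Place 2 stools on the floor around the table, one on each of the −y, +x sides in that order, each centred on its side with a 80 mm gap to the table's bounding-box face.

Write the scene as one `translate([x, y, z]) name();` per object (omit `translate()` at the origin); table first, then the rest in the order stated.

table();
translate([248, 326, 682]) ladder();
translate([346, -396, 0]) stool();
translate([1051, 190, 0]) stool();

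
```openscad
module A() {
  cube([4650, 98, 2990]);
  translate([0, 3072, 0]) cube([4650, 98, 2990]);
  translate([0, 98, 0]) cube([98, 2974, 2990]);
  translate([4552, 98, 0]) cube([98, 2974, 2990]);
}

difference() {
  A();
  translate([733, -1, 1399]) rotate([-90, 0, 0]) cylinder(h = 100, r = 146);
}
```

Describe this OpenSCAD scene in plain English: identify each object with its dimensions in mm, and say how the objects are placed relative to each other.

A is the wall frame of a small rectangular building: four walls, each 2990 mm tall and 98 mm thick, enclosing a footprint 4650 mm (x) by 3170 mm (y) outside-to-outside, with no floor or roof. The front and back walls (the −y and +y sides) span the full width; the two side walls fit between them.

The house frame has a circular hole of radius 146 mm through its front wall, centred at (x = 733, z = 1399).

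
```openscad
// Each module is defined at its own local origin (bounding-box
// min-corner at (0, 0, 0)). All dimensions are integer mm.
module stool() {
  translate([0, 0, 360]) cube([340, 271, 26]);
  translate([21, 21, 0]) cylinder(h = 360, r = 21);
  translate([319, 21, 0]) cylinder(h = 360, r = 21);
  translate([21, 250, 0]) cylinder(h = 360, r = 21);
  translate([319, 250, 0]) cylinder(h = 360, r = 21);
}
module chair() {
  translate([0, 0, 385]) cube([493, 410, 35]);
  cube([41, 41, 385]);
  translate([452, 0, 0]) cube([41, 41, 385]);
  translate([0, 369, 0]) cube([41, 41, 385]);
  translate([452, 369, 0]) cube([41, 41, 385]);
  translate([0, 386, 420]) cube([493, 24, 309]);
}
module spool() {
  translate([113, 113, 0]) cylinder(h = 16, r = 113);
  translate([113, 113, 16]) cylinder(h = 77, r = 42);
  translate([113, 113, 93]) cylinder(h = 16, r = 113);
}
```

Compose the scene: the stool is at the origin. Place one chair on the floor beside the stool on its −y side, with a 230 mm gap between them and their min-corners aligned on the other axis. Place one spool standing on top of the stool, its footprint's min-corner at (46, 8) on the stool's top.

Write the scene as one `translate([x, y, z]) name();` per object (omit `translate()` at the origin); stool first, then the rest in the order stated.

stool();
translate([0, -640, 0]) chair();
translate([46, 8, 386]) spool();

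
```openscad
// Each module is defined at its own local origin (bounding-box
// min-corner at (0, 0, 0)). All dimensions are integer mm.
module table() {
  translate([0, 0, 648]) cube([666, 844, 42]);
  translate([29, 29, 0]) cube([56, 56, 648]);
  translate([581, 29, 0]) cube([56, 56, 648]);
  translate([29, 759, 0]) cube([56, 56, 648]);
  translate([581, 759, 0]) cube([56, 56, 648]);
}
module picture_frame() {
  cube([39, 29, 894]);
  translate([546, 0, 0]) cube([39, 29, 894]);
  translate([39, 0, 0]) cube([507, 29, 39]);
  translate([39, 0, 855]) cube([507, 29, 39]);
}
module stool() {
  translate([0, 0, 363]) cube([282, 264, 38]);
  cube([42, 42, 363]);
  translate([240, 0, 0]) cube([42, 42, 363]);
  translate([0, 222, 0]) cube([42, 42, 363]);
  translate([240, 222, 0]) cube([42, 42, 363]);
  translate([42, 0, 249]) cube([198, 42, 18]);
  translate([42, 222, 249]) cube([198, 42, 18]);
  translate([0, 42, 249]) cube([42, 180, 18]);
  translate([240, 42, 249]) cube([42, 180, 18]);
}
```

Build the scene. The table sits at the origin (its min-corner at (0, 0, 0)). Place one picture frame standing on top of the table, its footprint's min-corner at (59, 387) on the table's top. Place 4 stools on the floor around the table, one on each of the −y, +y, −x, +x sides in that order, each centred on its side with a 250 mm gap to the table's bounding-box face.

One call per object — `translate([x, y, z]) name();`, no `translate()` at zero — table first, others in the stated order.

table();
translate([59, 387, 690]) picture_frame();
translate([192, -514, 0]) stool();
translate([192, 1094, 0]) stool();
translate([-532, 290, 0]) stool();
translate([916, 290, 0]) stool();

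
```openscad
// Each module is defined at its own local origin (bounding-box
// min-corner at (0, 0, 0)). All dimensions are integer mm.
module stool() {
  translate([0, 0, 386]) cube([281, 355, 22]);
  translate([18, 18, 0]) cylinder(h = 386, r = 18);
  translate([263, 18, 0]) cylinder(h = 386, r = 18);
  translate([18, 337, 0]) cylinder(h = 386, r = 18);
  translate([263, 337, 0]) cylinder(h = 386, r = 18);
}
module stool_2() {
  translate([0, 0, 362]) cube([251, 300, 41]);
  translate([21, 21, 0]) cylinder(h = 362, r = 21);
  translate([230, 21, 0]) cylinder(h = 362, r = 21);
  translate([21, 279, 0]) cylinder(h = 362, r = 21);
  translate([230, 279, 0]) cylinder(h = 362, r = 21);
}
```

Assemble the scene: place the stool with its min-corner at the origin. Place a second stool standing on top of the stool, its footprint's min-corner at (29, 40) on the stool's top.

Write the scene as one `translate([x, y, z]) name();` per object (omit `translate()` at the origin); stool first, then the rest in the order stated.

stool();
translate([29, 40, 408]) stool_2();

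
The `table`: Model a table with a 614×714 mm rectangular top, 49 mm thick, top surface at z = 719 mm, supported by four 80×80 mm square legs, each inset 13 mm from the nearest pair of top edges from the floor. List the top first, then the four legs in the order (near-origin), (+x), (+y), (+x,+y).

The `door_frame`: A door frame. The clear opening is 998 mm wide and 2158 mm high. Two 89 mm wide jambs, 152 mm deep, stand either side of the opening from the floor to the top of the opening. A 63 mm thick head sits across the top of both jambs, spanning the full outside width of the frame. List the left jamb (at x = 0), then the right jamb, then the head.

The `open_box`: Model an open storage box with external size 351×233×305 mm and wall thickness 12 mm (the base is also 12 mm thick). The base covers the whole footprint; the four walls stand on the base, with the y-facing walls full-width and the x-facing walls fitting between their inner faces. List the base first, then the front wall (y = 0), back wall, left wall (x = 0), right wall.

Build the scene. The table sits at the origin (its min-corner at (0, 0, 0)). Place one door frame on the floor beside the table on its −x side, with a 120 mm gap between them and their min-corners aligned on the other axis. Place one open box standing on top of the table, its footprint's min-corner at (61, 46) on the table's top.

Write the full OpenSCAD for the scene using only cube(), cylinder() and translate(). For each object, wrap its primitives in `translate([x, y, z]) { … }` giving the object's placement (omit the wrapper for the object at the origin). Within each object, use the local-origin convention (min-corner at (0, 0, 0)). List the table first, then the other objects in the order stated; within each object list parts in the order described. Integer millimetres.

translate([0, 0, 670]) cube([614, 714, 49]);
translate([13, 13, 0]) cube([80, 80, 670]);
translate([521, 13, 0]) cube([80, 80, 670]);
translate([13, 621, 0]) cube([80, 80, 670]);
translate([521, 621, 0]) cube([80, 80, 670]);
translate([-1296, 0, 0]) {
  cube([89, 152, 2158]);
  translate([1087, 0, 0]) cube([89, 152, 2158]);
  translate([0, 0, 2158]) cube([1176, 152, 63]);
}
translate([61, 46, 719]) {
  cube([351, 233, 12]);
  translate([0, 0, 12]) cube([351, 12, 293]);
  translate([0, 221, 12]) cube([351, 12, 293]);
  translate([0, 12, 12]) cube([12, 209, 293]);
  translate([339, 12, 12]) cube([12, 209, 293]);
}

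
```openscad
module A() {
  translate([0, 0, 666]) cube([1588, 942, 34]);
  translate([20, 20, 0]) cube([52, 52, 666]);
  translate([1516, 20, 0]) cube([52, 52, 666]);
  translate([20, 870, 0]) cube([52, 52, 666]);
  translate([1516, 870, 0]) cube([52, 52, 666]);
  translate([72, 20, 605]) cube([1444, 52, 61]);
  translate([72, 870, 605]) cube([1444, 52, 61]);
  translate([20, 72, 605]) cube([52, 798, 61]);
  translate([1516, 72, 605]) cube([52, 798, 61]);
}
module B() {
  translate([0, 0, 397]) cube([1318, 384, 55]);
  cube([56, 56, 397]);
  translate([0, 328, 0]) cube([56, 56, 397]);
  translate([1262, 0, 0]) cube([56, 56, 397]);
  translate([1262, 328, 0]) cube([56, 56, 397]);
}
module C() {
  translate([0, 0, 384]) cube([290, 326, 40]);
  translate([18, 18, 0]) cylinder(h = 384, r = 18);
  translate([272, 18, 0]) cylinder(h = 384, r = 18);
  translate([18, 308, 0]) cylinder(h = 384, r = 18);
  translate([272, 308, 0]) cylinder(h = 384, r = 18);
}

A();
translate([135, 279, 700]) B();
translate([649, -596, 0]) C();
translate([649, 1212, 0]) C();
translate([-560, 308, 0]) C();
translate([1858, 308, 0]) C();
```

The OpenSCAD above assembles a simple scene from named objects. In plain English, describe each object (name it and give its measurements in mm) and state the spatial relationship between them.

A is a table: top 1588 mm (x) × 942 mm (y), 34 mm thick, upper face at z = 700 mm, on four 52×52 mm square legs, each inset 20 mm from the nearest pair of top edges, running from z = 0 to the bottom of the top. Four apron rails, 52 mm thick and 61 mm tall, run between adjacent legs with their top edges flush with the underside of the top and their outer faces flush with the legs' outer faces.

B is a long wooden bench with a 1318 mm (x) × 384 mm (y) seat, 55 mm thick, its top surface 452 mm above the floor. Four 56 mm square legs at the seat corners, flush with the edges, run from z = 0 to the seat underside.

C is a four-legged stool. The seat is 290×326 mm, 40 mm thick, top at z = 424 mm. It stands on four round legs, each 36 mm in diameter, from z = 0 to the seat underside, each leg's axis is inset half a diameter from the nearest pair of seat edges (so the leg's bounding box is flush with the corner).

The bench is on top of the table, centred. Four stools sit around the table at the −y, +y, −x, +x sides.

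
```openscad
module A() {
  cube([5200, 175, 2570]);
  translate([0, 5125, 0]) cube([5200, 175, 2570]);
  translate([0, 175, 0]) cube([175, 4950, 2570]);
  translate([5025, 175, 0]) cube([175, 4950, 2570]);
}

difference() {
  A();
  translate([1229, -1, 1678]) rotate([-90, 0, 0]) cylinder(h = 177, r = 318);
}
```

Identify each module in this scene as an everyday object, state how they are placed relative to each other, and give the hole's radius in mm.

The subtracted cylinder has r = 318 mm.

A is a house frame. The house frame has a circular hole through its front wall. The hole's radius is 318 mm.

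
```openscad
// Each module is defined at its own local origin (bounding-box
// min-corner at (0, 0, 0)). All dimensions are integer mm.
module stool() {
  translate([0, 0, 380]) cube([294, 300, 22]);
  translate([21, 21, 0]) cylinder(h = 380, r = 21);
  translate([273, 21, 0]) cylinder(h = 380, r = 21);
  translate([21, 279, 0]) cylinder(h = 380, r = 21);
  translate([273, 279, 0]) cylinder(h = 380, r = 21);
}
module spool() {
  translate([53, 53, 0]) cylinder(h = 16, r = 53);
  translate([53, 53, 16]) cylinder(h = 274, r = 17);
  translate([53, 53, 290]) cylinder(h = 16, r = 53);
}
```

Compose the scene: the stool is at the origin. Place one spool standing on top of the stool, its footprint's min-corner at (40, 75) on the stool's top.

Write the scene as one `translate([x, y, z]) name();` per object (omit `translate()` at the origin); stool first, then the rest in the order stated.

stool();
translate([40, 75, 402]) spool();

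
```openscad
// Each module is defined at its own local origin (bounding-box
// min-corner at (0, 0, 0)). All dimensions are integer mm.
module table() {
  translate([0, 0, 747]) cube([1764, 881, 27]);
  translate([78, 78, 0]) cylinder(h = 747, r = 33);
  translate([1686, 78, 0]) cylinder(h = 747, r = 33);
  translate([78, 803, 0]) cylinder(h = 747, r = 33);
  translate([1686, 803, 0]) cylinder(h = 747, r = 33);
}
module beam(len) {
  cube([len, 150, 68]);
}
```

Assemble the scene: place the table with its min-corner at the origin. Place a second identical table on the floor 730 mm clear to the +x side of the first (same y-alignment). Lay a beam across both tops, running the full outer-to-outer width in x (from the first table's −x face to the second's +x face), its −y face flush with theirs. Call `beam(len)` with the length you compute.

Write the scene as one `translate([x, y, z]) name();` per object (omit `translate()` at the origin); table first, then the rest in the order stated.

table();
translate([2494, 0, 0]) table();
translate([0, 0, 774]) beam(4258);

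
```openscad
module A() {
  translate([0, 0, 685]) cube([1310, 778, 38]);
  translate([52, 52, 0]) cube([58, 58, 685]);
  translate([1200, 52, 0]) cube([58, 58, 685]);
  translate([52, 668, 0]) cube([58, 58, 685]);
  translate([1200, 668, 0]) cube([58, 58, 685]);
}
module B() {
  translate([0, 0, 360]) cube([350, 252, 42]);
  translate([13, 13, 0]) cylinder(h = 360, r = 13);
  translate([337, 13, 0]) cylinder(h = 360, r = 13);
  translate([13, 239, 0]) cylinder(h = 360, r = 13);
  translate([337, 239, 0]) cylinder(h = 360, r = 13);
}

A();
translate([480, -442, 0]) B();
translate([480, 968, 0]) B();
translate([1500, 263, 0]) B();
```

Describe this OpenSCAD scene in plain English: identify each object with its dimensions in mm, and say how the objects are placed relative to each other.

A is a rectangular dining table. The top is 1310×778×38 mm with its upper surface at z = 723 mm. It stands on four 58×58 mm square legs, each inset 52 mm from the nearest pair of top edges, running from the floor to the underside of the top.

B is a four-legged stool. The seat is a 350×252×42 mm slab whose top surface is at z = 402 mm; four round legs, each 26 mm in diameter, run from the floor (z = 0) to the underside of the seat, each leg's axis is inset half a diameter from the nearest pair of seat edges (so the leg's bounding box is flush with the corner).

Three stools sit around the table at the −y, +y, +x sides.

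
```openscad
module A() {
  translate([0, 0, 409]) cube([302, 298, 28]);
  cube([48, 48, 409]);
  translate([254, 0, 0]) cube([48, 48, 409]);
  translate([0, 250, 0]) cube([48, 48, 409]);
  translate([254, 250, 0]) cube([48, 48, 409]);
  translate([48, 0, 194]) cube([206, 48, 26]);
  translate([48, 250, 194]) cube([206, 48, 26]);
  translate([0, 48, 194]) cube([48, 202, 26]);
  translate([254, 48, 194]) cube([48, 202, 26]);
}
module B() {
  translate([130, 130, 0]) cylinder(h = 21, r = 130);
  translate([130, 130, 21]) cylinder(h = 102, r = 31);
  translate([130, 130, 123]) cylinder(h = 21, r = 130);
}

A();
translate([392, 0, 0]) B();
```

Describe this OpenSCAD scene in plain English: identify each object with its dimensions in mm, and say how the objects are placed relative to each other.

A is a simple wooden stool: a rectangular seat 302 mm (x) by 298 mm (y), 28 mm thick, top face at z = 437 mm, on four square legs, each 48×48 mm in cross-section. The legs rest on z = 0, each flush with a corner of the seat. Four stretchers, 48 mm wide and 26 mm tall, connect adjacent legs with their undersides at z = 194 mm, each running between the inner faces of the legs it joins and aligned with the legs' outer faces on the other axis.

B is a spool: two coaxial disc flanges of radius 130 mm and thickness 21 mm, joined by a core cylinder of radius 31 mm and height 102 mm. The lower flange rests on z = 0 and the three cylinders share a vertical axis.

The spool is on the floor beside the stool on its +x side.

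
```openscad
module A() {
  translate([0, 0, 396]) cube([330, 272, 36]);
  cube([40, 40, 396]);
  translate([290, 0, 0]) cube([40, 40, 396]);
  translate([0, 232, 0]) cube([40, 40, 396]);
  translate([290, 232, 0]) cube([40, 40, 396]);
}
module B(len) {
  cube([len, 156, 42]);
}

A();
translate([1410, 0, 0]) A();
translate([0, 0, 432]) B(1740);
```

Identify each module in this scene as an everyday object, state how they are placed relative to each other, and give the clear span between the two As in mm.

A is a stool. B is a beam. A beam spans the tops of two stools. The clear span between the two stools is 1080 mm.

Second stool starts at x = 1410; first ends at x = 330; clear span = 1410 − 330 = 1080 mm.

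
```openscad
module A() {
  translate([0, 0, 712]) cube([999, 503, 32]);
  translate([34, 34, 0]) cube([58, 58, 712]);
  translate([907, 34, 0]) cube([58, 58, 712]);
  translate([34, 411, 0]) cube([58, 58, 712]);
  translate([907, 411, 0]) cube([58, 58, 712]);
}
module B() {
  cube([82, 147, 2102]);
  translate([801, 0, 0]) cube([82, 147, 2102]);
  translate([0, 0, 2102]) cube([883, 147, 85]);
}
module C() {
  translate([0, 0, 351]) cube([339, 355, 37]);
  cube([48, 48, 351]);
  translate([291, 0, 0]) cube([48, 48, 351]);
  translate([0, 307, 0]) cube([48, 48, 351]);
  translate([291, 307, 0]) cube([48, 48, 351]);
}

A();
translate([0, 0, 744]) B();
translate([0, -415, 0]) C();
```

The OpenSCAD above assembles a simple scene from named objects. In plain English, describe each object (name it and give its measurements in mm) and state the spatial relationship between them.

A is a table: top 999 mm (x) × 503 mm (y), 32 mm thick, upper face at z = 744 mm, on four 58×58 mm square legs, each inset 34 mm from the nearest pair of top edges, running from z = 0 to the bottom of the top.

B is a door frame. The clear opening is 719 mm wide and 2102 mm high. Two 82 mm wide jambs, 147 mm deep, stand either side of the opening from the floor to the top of the opening. A 85 mm thick head sits across the top of both jambs, spanning the full outside width of the frame.

C is a simple wooden stool: a rectangular seat 339 mm (x) by 355 mm (y), 37 mm thick, top face at z = 388 mm, on four square legs, each 48×48 mm in cross-section. The legs rest on z = 0, each flush with a corner of the seat.

The door frame is on top of the table. The stool is on the floor beside the table on its −y side.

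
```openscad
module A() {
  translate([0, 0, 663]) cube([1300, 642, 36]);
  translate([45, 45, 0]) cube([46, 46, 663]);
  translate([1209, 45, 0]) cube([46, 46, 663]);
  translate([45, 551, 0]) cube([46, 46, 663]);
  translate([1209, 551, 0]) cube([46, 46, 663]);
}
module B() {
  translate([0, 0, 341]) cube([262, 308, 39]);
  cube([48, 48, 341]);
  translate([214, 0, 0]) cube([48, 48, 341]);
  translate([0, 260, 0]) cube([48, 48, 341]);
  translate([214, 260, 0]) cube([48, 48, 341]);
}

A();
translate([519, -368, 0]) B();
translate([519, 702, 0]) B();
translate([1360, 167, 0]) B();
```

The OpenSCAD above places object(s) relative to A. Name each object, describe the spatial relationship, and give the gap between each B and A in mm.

Each stool's nearest face is 60 mm from the table's bounding box.

A is a table. B is a stool. Three stools sit around the table at the −y, +y, +x sides. The gap between each stool and the table is 60 mm.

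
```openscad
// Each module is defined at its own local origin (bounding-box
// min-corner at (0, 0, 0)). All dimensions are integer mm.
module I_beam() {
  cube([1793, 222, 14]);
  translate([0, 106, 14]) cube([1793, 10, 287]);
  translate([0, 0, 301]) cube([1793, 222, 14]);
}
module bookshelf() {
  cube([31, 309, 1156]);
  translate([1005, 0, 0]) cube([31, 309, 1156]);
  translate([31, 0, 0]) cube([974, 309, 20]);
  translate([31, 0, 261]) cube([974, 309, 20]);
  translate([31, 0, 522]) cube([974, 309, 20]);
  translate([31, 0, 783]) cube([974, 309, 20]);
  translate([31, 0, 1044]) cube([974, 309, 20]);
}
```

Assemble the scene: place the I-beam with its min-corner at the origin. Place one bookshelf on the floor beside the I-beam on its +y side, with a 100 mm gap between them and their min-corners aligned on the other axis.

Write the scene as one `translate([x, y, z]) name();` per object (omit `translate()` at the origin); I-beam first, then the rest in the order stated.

I_beam();
translate([0, 322, 0]) bookshelf();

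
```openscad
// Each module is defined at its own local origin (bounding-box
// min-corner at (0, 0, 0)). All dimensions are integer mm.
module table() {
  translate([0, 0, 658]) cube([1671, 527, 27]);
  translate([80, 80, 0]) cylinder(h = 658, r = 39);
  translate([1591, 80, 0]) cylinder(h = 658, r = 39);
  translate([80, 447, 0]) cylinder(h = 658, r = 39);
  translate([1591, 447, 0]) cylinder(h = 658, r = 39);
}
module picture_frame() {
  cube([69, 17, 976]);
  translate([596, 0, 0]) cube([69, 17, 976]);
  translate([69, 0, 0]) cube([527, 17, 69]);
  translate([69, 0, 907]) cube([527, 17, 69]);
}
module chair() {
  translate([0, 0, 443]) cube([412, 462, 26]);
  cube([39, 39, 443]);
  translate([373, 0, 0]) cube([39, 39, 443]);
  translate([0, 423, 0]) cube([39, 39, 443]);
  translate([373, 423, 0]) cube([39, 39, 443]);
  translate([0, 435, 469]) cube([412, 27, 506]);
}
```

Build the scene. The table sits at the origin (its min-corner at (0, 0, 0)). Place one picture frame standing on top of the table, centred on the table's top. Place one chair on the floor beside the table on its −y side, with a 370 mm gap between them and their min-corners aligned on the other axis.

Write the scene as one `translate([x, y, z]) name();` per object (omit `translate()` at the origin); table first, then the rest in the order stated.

table();
translate([503, 255, 685]) picture_frame();
translate([0, -832, 0]) chair();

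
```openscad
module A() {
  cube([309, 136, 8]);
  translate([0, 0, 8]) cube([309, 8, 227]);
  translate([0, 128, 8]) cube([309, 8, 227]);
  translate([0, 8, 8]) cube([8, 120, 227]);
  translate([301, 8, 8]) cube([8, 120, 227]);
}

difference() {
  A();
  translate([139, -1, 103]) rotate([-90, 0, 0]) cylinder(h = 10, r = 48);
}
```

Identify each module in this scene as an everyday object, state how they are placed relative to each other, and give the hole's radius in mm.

A is an open box. The open box has a circular hole through its front wall. The hole's radius is 48 mm.

The subtracted cylinder has r = 48 mm.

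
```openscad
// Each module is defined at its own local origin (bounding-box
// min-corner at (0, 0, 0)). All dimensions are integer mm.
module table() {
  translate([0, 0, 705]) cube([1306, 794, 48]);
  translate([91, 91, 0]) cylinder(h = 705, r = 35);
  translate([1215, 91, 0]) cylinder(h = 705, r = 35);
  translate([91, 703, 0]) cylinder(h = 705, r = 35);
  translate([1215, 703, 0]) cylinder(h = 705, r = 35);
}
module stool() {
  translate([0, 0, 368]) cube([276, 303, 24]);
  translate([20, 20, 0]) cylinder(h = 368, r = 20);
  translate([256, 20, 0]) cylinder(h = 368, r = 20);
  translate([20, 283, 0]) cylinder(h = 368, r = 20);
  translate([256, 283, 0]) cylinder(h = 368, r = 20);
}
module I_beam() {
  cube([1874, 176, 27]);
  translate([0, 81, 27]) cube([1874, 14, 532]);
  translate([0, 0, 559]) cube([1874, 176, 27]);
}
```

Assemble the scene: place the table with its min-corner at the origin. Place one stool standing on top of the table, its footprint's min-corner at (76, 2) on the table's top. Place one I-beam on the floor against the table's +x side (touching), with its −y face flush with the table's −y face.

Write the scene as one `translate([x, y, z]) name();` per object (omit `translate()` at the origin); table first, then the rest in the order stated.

table();
translate([76, 2, 753]) stool();
translate([1306, 0, 0]) I_beam();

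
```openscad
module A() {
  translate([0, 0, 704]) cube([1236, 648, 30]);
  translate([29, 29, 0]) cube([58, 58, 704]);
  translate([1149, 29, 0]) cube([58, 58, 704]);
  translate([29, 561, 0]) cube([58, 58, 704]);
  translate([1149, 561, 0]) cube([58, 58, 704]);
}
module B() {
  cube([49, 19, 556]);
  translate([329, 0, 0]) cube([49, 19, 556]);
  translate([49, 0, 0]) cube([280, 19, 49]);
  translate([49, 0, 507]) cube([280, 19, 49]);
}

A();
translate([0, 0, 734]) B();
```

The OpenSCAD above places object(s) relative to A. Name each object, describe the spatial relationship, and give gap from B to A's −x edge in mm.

The picture frame's min-x is at 0; the table's min-x is 0; gap = 0 mm.

A is a table. B is a picture frame. The picture frame is on top of the table. The gap from the picture frame to the table's −x edge is 0 mm.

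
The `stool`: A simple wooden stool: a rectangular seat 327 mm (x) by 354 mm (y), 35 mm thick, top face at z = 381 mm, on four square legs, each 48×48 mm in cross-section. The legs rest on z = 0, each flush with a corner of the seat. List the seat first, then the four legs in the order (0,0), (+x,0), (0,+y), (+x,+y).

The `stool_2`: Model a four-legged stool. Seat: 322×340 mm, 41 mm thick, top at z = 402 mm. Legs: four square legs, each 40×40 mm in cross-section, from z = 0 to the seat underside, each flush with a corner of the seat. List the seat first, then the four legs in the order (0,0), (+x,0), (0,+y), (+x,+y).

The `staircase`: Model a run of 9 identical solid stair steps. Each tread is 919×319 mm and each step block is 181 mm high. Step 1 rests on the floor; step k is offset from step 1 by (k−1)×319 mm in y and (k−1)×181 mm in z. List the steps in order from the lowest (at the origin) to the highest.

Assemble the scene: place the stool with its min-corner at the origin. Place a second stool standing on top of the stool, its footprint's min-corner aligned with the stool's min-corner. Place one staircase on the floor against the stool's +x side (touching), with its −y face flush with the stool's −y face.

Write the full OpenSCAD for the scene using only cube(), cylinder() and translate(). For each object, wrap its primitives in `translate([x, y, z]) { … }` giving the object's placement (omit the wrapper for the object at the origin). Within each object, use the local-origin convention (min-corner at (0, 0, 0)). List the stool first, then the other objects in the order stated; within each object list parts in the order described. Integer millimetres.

translate([0, 0, 346]) cube([327, 354, 35]);
cube([48, 48, 346]);
translate([279, 0, 0]) cube([48, 48, 346]);
translate([0, 306, 0]) cube([48, 48, 346]);
translate([279, 306, 0]) cube([48, 48, 346]);
translate([0, 0, 381]) {
  translate([0, 0, 361]) cube([322, 340, 41]);
  cube([40, 40, 361]);
  translate([282, 0, 0]) cube([40, 40, 361]);
  translate([0, 300, 0]) cube([40, 40, 361]);
  translate([282, 300, 0]) cube([40, 40, 361]);
}
translate([327, 0, 0]) {
  cube([919, 319, 181]);
  translate([0, 319, 181]) cube([919, 319, 181]);
  translate([0, 638, 362]) cube([919, 319, 181]);
  translate([0, 957, 543]) cube([919, 319, 181]);
  translate([0, 1276, 724]) cube([919, 319, 181]);
  translate([0, 1595, 905]) cube([919, 319, 181]);
  translate([0, 1914, 1086]) cube([919, 319, 181]);
  translate([0, 2233, 1267]) cube([919, 319, 181]);
  translate([0, 2552, 1448]) cube([919, 319, 181]);
}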